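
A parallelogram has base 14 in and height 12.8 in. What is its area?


Shape: parallelogram
Base b = 14 in, Height h = 12.8 in
Formula: A = b * h
A = 14 * 12.8
A = 179.2
179.2 in^2


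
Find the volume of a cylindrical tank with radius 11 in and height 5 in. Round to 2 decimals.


Shape: cylinder
Radius r = 11 in, Height h = 5 in
Formula: V = pi * r^2 * h
r^2 = 121
V = pi * 121 * 5
V = 605 * pi
V = 1900.66
1900.66 in^3


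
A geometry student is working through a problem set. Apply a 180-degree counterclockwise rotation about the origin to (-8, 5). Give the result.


Transformation: rotation about the origin
Original point: (-8, 5)
Rule for 180 deg: (x, y) -> (-x, -y)
Apply: (-8, 5) -> (8, -5)
(8, -5)


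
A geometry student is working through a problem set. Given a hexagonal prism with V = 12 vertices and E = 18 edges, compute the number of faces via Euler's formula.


Polyhedron: hexagonal prism
Euler's formula for convex polyhedra: V - E + F = 2
Given: V = 12 vertices and E = 18 edges
Solve for F:
F = 2 + E - V = 2 + 18 - 12 = 8
8 faces


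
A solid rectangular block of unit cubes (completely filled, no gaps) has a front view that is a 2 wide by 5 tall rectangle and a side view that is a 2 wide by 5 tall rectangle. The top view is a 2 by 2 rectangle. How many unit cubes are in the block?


Orthographic views of a solid rectangular block:
Front view 2 x 5 -> length = 2, height = 5
Side view 2 x 5 -> width = 2, height = 5 (consistent)
Top view 2 x 2 -> confirms length = 2, width = 2
The block is 2 x 2 x 5.
Total unit cubes = 2 * 2 * 5 = 20
20 unit cubes


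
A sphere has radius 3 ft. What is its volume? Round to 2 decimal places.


Shape: sphere
Radius r = 3 ft
Formula: V = (4/3) * pi * r^3
r^3 = 27
(4/3) * 27 = 36
V = 36 * pi
V = 113.1
113.1 ft^3


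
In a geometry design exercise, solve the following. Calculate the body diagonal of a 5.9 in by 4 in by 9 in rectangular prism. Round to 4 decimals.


Shape: rectangular box (space diagonal)
l = 5.9 in, w = 4 in, h = 9 in
Visualize: the diagonal of the base, then a right triangle with that diagonal and the height.
Formula: d = sqrt(l^2 + w^2 + h^2)
l^2 + w^2 + h^2 = 34.81 + 16 + 81 = 131.81
d = sqrt(131.81)
d = 11.4809
11.4809 in


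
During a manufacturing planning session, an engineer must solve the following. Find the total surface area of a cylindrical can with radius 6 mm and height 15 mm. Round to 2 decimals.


Shape: closed cylinder
Radius r = 6 mm, Height h = 15 mm
Formula: SA = 2*pi*r^2 + 2*pi*r*h = 2*pi*r*(r + h)
r + h = 21
2 * r * (r + h) = 2 * 6 * 21 = 252
SA = 252 * pi
SA = 791.68
791.68 mm^2


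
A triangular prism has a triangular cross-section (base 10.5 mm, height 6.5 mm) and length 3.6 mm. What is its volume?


Shape: triangular prism
Triangle base = 10.5 mm, triangle height = 6.5 mm, prism length L = 3.6 mm
Formula: V = (1/2 * b * h_tri) * L
Cross-section area = 0.5 * 10.5 * 6.5 = 34.125
V = 34.125 * 3.6
V = 122.85
122.85 mm^3


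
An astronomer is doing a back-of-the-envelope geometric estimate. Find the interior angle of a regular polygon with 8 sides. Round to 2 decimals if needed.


Shape: regular octagon (8 sides)
Formula: interior angle = (n - 2) * 180 / n
(n - 2) = 6
(n - 2) * 180 = 1080
angle = 1080 / 8
angle = 135
135 degrees


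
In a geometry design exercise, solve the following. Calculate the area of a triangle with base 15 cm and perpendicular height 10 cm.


Shape: triangle
Base b = 15 cm, Height h = 10 cm
Formula: A = (1/2) * b * h
A = 0.5 * 15 * 10
A = 0.5 * 150
A = 75
75 cm^2


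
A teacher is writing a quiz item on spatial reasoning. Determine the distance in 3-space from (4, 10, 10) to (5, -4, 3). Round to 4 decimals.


3D distance between two points
P1 = (4, 10, 10), P2 = (5, -4, 3)
Formula: d = sqrt((x2-x1)^2 + (y2-y1)^2 + (z2-z1)^2)
dx = 5 - 4 = 1
dy = -4 - 10 = -14
dz = 3 - 10 = -7
dx^2 + dy^2 + dz^2 = 1 + 196 + 49 = 246
d = sqrt(246)
d = 15.6844
15.6844 units


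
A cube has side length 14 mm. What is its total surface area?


Shape: cube
Side s = 14 mm
A cube has 6 square faces.
Formula: SA = 6 * s^2
s^2 = 196
SA = 6 * 196
SA = 1176
1176 mm^2


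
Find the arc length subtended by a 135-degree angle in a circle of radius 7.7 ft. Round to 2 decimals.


Shape: circular arc
Radius r = 7.7 ft, Angle = 135 degrees
Formula: L = (angle/360) * 2 * pi * r
2 * pi * r = 15.4 * pi
L = (135/360) * 15.4 * pi
L = 5.775 * pi
L = 18.14
18.14 ft


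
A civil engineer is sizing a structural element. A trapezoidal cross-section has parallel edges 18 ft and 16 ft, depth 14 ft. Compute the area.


Shape: trapezoid
Parallel sides a = 18 ft, b = 16 ft; Height h = 14 ft
Formula: A = (a + b) * h / 2
a + b = 18 + 16 = 34
A = 34 * 14 / 2
A = 476 / 2
A = 238
238 ft^2


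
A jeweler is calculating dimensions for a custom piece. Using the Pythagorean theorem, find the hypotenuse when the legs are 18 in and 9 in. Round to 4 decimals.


Shape: right triangle
Legs a = 18 in, b = 9 in
Formula: c = sqrt(a^2 + b^2)
a^2 = 324, b^2 = 81
a^2 + b^2 = 405
c = sqrt(405)
c = 20.1246
20.1246 in


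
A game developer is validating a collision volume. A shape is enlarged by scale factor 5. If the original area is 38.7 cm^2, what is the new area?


Linear scale factor k = 5
Original area = 38.7 cm^2
Rule: under a linear scaling by k, areas scale by k^2.
k^2 = 5^2 = 25
New area = 38.7 * 25
New area = 967.5
967.5 cm^2


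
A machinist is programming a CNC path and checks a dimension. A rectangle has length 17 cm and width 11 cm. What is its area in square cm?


Shape: rectangle
Length l = 17 cm, Width w = 11 cm
Formula: A = l * w
A = 17 * 11
A = 187
187 cm^2


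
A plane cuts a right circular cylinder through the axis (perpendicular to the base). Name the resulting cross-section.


Solid: right circular cylinder
Cutting plane: through the axis (perpendicular to the base)
Visualize the intersection of the plane with the solid's surface.
The boundary of the cut region is a rectangle.
rectangle


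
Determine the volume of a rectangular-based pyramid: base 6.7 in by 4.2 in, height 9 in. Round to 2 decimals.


Shape: rectangular pyramid
Base: 6.7 in x 4.2 in, Height h = 9 in
Formula: V = (1/3) * base_area * h
base_area = 6.7 * 4.2 = 28.14
base_area * h = 28.14 * 9 = 253.26
V = 253.26 / 3
V = 84.42
84.42 in^3


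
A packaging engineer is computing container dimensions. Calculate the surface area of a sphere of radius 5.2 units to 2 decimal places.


Shape: sphere
Radius r = 5.2 units
Formula: SA = 4 * pi * r^2
r^2 = 27.04
SA = 4 * pi * 27.04
SA = 108.16 * pi
SA = 339.79
339.79 units^2


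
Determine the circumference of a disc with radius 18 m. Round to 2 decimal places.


Shape: circle
Radius r = 18 m
Formula: C = 2 * pi * r
C = 2 * pi * 18
C = 36 * pi
C = 113.1
113.1 m


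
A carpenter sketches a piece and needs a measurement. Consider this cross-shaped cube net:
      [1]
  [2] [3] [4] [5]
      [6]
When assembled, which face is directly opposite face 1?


Net: cross layout. Take square 3 as the base (bottom).
Fold the four squares in the horizontal row up around 3: 2 -> left, 4 -> right, 5 wraps to the top.
Fold 1 and 6 up from 3: 1 -> back, 6 -> front.
Opposite pairs are therefore: (1, 6), (2, 4), (3, 5).
Face 1 is opposite face 6.
face 6


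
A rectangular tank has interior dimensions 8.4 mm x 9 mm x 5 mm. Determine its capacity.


Shape: rectangular prism
l = 8.4 mm, w = 9 mm, h = 5 mm
Formula: V = l * w * h
V = 8.4 * 9 * 5
V = 75.6 * 5
V = 378
378 mm^3


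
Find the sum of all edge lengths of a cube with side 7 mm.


Shape: cube
Side s = 7 mm
A cube has 12 edges, all equal.
Formula: total edge length = 12 * s
Total = 12 * 7
Total = 84
84 mm


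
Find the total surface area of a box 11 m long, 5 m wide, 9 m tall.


Shape: rectangular prism
l = 11 m, w = 5 m, h = 9 m
Formula: SA = 2(lw + lh + wh)
lw = 55, lh = 99, wh = 45
lw + lh + wh = 199
SA = 2 * 199
SA = 398
398 m^2


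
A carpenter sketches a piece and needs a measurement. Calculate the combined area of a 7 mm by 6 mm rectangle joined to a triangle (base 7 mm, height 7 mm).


Composite shape: rectangle + triangle
Rectangle area = 7 * 6 = 42
Triangle area = 0.5 * 7 * 7 = 24.5
Total = 42 + 24.5
Total = 66.5
66.5 mm^2


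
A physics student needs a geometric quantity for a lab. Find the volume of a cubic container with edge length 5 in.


Shape: cube
Side s = 5 in
Formula: V = s^3
V = 5 * 5 * 5
V = 25 * 5
V = 125
125 in^3


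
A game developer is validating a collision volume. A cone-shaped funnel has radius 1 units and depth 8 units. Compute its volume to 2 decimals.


Shape: cone
Radius r = 1 units, Height h = 8 units
Formula: V = (1/3) * pi * r^2 * h
r^2 = 1
pi * r^2 * h = pi * 1 * 8 = 8 * pi
V = 8 * pi / 3
V = 8.38
8.38 units^3


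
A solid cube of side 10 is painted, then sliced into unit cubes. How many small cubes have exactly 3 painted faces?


Large cube: 10 x 10 x 10, cut into unit cubes.
Cubes with 3 painted faces are at the corners. A cube always has 8 corners.
Count = 8
8 unit cubes


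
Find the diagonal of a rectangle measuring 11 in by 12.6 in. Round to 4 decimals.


Shape: rectangle (diagonal via Pythagoras)
Sides: 11 in and 12.6 in
Formula: d = sqrt(l^2 + w^2)
l^2 = 121, w^2 = 158.76
l^2 + w^2 = 279.76
d = sqrt(279.76)
d = 16.726
16.726 in


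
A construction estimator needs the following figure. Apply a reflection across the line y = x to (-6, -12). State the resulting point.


Transformation: reflection
Original point: (-6, -12)
Rule for reflection over y = x: (x, y) -> (y, x)
Apply: (-6, -12) -> (-12, -6)
(-12, -6)


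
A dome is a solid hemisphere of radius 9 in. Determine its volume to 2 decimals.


Shape: hemisphere (half of a sphere)
Radius r = 9 in
Formula: V = (1/2) * (4/3) * pi * r^3 = (2/3) * pi * r^3
r^3 = 729
(2/3) * 729 = 486
V = 486 * pi
V = 1526.81
1526.81 in^3


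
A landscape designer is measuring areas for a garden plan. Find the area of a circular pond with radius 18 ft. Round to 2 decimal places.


Shape: circle
Radius r = 18 ft
Formula: A = pi * r^2
r^2 = 18^2 = 324
A = pi * 324
A = 1017.88
1017.88 ft^2


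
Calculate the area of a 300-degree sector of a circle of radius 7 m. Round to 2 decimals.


Shape: circular sector
Radius r = 7 m, Angle = 300 degrees
Formula: A = (angle/360) * pi * r^2
r^2 = 49
Fraction of circle = 300/360
A = (300/360) * pi * 49
A = 40.833333 * pi
A = 128.28
128.28 m^2


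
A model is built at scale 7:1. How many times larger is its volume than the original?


Linear scale factor k = 7
Rule: under a linear scaling by k, volumes scale by k^3.
k^3 = 7 * 7 * 7
k^3 = 49 * 7
k^3 = 343
Volume scales by a factor of 343.
343 (dimensionless)


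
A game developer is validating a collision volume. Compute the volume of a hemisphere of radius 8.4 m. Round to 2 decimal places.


Shape: hemisphere (half of a sphere)
Radius r = 8.4 m
Formula: V = (1/2) * (4/3) * pi * r^3 = (2/3) * pi * r^3
r^3 = 592.704
(2/3) * 592.704 = 395.136
V = 395.136 * pi
V = 1241.36
1241.36 m^3


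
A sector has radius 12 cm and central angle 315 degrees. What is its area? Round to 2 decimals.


Shape: circular sector
Radius r = 12 cm, Angle = 315 degrees
Formula: A = (angle/360) * pi * r^2
r^2 = 144
Fraction of circle = 315/360
A = (315/360) * pi * 144
A = 126 * pi
A = 395.84
395.84 cm^2


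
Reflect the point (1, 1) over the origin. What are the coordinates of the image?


Transformation: reflection
Original point: (1, 1)
Rule for reflection through the origin: (x, y) -> (-x, -y)
Apply: (1, 1) -> (-1, -1)
(-1, -1)


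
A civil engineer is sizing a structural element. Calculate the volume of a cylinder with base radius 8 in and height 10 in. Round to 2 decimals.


Shape: cylinder
Radius r = 8 in, Height h = 10 in
Formula: V = pi * r^2 * h
r^2 = 64
V = pi * 64 * 10
V = 640 * pi
V = 2010.62
2010.62 in^3


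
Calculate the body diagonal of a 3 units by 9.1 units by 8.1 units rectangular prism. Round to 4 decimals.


Shape: rectangular box (space diagonal)
l = 3 units, w = 9.1 units, h = 8.1 units
Visualize: the diagonal of the base, then a right triangle with that diagonal and the height.
Formula: d = sqrt(l^2 + w^2 + h^2)
l^2 + w^2 + h^2 = 9 + 82.81 + 65.61 = 157.42
d = sqrt(157.42)
d = 12.5467
12.5467 units


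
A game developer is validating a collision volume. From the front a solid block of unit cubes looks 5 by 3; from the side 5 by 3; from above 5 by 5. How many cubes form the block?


Orthographic views of a solid rectangular block:
Front view 5 x 3 -> length = 5, height = 3
Side view 5 x 3 -> width = 5, height = 3 (consistent)
Top view 5 x 5 -> confirms length = 5, width = 5
The block is 5 x 5 x 3.
Total unit cubes = 5 * 5 * 3 = 75
75 unit cubes


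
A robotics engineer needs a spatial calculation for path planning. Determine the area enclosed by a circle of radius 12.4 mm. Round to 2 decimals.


Shape: circle
Radius r = 12.4 mm
Formula: A = pi * r^2
r^2 = 12.4^2 = 153.76
A = pi * 153.76
A = 483.05
483.05 mm^2


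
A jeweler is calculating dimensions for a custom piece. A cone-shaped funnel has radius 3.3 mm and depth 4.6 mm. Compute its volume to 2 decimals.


Shape: cone
Radius r = 3.3 mm, Height h = 4.6 mm
Formula: V = (1/3) * pi * r^2 * h
r^2 = 10.89
pi * r^2 * h = pi * 10.89 * 4.6 = 50.094 * pi
V = 50.094 * pi / 3
V = 52.46
52.46 mm^3


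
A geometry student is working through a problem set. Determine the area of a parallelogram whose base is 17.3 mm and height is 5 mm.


Shape: parallelogram
Base b = 17.3 mm, Height h = 5 mm
Formula: A = b * h
A = 17.3 * 5
A = 86.5
86.5 mm^2


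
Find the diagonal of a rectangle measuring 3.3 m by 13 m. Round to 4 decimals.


Shape: rectangle (diagonal via Pythagoras)
Sides: 3.3 m and 13 m
Formula: d = sqrt(l^2 + w^2)
l^2 = 10.89, w^2 = 169
l^2 + w^2 = 179.89
d = sqrt(179.89)
d = 13.4123
13.4123 m


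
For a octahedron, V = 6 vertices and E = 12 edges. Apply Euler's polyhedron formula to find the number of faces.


Polyhedron: octahedron
Euler's formula for convex polyhedra: V - E + F = 2
Given: V = 6 vertices and E = 12 edges
Solve for F:
F = 2 + E - V = 2 + 12 - 6 = 8
8 faces


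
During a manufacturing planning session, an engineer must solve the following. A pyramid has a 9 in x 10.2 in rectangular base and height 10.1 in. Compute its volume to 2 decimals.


Shape: rectangular pyramid
Base: 9 in x 10.2 in, Height h = 10.1 in
Formula: V = (1/3) * base_area * h
base_area = 9 * 10.2 = 91.8
base_area * h = 91.8 * 10.1 = 927.18
V = 927.18 / 3
V = 309.06
309.06 in^3


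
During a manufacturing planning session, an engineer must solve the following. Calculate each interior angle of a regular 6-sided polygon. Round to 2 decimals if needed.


Shape: regular hexagon (6 sides)
Formula: interior angle = (n - 2) * 180 / n
(n - 2) = 4
(n - 2) * 180 = 720
angle = 720 / 6
angle = 120
120 degrees


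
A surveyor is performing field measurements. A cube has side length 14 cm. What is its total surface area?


Shape: cube
Side s = 14 cm
A cube has 6 square faces.
Formula: SA = 6 * s^2
s^2 = 196
SA = 6 * 196
SA = 1176
1176 cm^2


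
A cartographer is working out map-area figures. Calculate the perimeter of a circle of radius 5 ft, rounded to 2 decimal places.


Shape: circle
Radius r = 5 ft
Formula: C = 2 * pi * r
C = 2 * pi * 5
C = 10 * pi
C = 31.42
31.42 ft


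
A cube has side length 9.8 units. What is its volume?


Shape: cube
Side s = 9.8 units
Formula: V = s^3
V = 9.8 * 9.8 * 9.8
V = 96.04 * 9.8
V = 941.192
941.192 units^3


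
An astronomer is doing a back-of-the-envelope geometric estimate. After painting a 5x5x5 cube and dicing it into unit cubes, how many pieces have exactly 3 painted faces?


Large cube: 5 x 5 x 5, cut into unit cubes.
Cubes with 3 painted faces are at the corners. A cube always has 8 corners.
Count = 8
8 unit cubes


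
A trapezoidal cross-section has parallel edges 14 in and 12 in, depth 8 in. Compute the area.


Shape: trapezoid
Parallel sides a = 14 in, b = 12 in; Height h = 8 in
Formula: A = (a + b) * h / 2
a + b = 14 + 12 = 26
A = 26 * 8 / 2
A = 208 / 2
A = 104
104 in^2


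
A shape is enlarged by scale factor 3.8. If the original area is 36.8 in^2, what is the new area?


Linear scale factor k = 3.8
Original area = 36.8 in^2
Rule: under a linear scaling by k, areas scale by k^2.
k^2 = 3.8^2 = 14.44
New area = 36.8 * 14.44
New area = 531.392
531.392 in^2


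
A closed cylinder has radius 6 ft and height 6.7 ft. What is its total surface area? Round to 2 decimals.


Shape: closed cylinder
Radius r = 6 ft, Height h = 6.7 ft
Formula: SA = 2*pi*r^2 + 2*pi*r*h = 2*pi*r*(r + h)
r + h = 12.7
2 * r * (r + h) = 2 * 6 * 12.7 = 152.4
SA = 152.4 * pi
SA = 478.78
478.78 ft^2


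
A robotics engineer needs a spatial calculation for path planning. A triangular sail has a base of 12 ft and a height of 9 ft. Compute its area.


Shape: triangle
Base b = 12 ft, Height h = 9 ft
Formula: A = (1/2) * b * h
A = 0.5 * 12 * 9
A = 0.5 * 108
A = 54
54 ft^2


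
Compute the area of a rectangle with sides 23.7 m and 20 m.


Shape: rectangle
Length l = 23.7 m, Width w = 20 m
Formula: A = l * w
A = 23.7 * 20
A = 474
474 m^2


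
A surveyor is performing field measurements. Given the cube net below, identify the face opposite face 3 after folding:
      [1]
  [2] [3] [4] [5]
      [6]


Net: cross layout. Take square 3 as the base (bottom).
Fold the four squares in the horizontal row up around 3: 2 -> left, 4 -> right, 5 wraps to the top.
Fold 1 and 6 up from 3: 1 -> back, 6 -> front.
Opposite pairs are therefore: (1, 6), (2, 4), (3, 5).
Face 3 is opposite face 5.
face 5


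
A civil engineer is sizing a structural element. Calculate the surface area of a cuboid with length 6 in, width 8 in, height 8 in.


Shape: rectangular prism
l = 6 in, w = 8 in, h = 8 in
Formula: SA = 2(lw + lh + wh)
lw = 48, lh = 48, wh = 64
lw + lh + wh = 160
SA = 2 * 160
SA = 320
320 in^2


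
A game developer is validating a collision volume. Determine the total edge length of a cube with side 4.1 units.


Shape: cube
Side s = 4.1 units
A cube has 12 edges, all equal.
Formula: total edge length = 12 * s
Total = 12 * 4.1
Total = 49.2
49.2 units


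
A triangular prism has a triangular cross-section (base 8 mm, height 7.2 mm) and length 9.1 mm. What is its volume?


Shape: triangular prism
Triangle base = 8 mm, triangle height = 7.2 mm, prism length L = 9.1 mm
Formula: V = (1/2 * b * h_tri) * L
Cross-section area = 0.5 * 8 * 7.2 = 28.8
V = 28.8 * 9.1
V = 262.08
262.08 mm^3


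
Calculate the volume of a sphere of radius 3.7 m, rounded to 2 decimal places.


Shape: sphere
Radius r = 3.7 m
Formula: V = (4/3) * pi * r^3
r^3 = 50.653
(4/3) * 50.653 = 67.537333
V = 67.537333 * pi
V = 212.17
212.17 m^3


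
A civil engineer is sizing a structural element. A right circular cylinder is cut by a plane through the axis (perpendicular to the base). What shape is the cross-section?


Solid: right circular cylinder
Cutting plane: through the axis (perpendicular to the base)
Visualize the intersection of the plane with the solid's surface.
The boundary of the cut region is a rectangle.
rectangle


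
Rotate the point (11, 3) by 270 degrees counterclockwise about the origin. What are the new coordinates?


Transformation: rotation about the origin
Original point: (11, 3)
Rule for 270 deg counterclockwise: (x, y) -> (y, -x)
Apply: (11, 3) -> (3, -11)
(3, -11)


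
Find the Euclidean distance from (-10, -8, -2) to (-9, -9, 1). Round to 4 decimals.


3D distance between two points
P1 = (-10, -8, -2), P2 = (-9, -9, 1)
Formula: d = sqrt((x2-x1)^2 + (y2-y1)^2 + (z2-z1)^2)
dx = -9 - -10 = 1
dy = -9 - -8 = -1
dz = 1 - -2 = 3
dx^2 + dy^2 + dz^2 = 1 + 1 + 9 = 11
d = sqrt(11)
d = 3.3166
3.3166 units


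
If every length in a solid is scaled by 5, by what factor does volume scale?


Linear scale factor k = 5
Rule: under a linear scaling by k, volumes scale by k^3.
k^3 = 5 * 5 * 5
k^3 = 25 * 5
k^3 = 125
Volume scales by a factor of 125.
125 (dimensionless)


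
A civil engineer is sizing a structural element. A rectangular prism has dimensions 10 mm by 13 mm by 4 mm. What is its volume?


Shape: rectangular prism
l = 10 mm, w = 13 mm, h = 4 mm
Formula: V = l * w * h
V = 10 * 13 * 4
V = 130 * 4
V = 520
520 mm^3


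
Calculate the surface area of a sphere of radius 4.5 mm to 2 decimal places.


Shape: sphere
Radius r = 4.5 mm
Formula: SA = 4 * pi * r^2
r^2 = 20.25
SA = 4 * pi * 20.25
SA = 81 * pi
SA = 254.47
254.47 mm^2


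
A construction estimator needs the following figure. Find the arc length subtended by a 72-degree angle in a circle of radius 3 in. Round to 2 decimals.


Shape: circular arc
Radius r = 3 in, Angle = 72 degrees
Formula: L = (angle/360) * 2 * pi * r
2 * pi * r = 6 * pi
L = (72/360) * 6 * pi
L = 1.2 * pi
L = 3.77
3.77 in


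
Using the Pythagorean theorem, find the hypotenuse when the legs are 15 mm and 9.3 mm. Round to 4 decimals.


Shape: right triangle
Legs a = 15 mm, b = 9.3 mm
Formula: c = sqrt(a^2 + b^2)
a^2 = 225, b^2 = 86.49
a^2 + b^2 = 311.49
c = sqrt(311.49)
c = 17.6491
17.6491 mm


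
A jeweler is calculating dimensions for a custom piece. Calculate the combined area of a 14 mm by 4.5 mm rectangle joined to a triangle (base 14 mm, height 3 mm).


Composite shape: rectangle + triangle
Rectangle area = 14 * 4.5 = 63
Triangle area = 0.5 * 14 * 3 = 21
Total = 63 + 21
Total = 84
84 mm^2


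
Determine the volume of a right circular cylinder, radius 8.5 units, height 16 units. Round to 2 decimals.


Shape: cylinder
Radius r = 8.5 units, Height h = 16 units
Formula: V = pi * r^2 * h
r^2 = 72.25
V = pi * 72.25 * 16
V = 1156 * pi
V = 3631.68
3631.68 units^3


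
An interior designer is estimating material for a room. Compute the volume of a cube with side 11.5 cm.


Shape: cube
Side s = 11.5 cm
Formula: V = s^3
V = 11.5 * 11.5 * 11.5
V = 132.25 * 11.5
V = 1520.875
1520.875 cm^3


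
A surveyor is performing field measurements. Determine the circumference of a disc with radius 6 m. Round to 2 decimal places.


Shape: circle
Radius r = 6 m
Formula: C = 2 * pi * r
C = 2 * pi * 6
C = 12 * pi
C = 37.7
37.7 m


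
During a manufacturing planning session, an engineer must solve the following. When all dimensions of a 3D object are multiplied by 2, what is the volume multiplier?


Linear scale factor k = 2
Rule: under a linear scaling by k, volumes scale by k^3.
k^3 = 2 * 2 * 2
k^3 = 4 * 2
k^3 = 8
Volume scales by a factor of 8.
8 (dimensionless)


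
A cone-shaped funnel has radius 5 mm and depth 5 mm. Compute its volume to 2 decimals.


Shape: cone
Radius r = 5 mm, Height h = 5 mm
Formula: V = (1/3) * pi * r^2 * h
r^2 = 25
pi * r^2 * h = pi * 25 * 5 = 125 * pi
V = 125 * pi / 3
V = 130.9
130.9 mm^3


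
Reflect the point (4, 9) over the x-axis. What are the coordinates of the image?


Transformation: reflection
Original point: (4, 9)
Rule for reflection over the x-axis: (x, y) -> (x, -y)
Apply: (4, 9) -> (4, -9)
(4, -9)


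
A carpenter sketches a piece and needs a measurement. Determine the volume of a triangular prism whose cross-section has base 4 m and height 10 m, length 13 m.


Shape: triangular prism
Triangle base = 4 m, triangle height = 10 m, prism length L = 13 m
Formula: V = (1/2 * b * h_tri) * L
Cross-section area = 0.5 * 4 * 10 = 20
V = 20 * 13
V = 260
260 m^3


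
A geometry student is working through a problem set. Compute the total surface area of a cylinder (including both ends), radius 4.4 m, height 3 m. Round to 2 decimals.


Shape: closed cylinder
Radius r = 4.4 m, Height h = 3 m
Formula: SA = 2*pi*r^2 + 2*pi*r*h = 2*pi*r*(r + h)
r + h = 7.4
2 * r * (r + h) = 2 * 4.4 * 7.4 = 65.12
SA = 65.12 * pi
SA = 204.58
204.58 m^2


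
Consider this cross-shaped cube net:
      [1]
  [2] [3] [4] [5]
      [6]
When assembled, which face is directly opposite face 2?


Net: cross layout. Take square 3 as the base (bottom).
Fold the four squares in the horizontal row up around 3: 2 -> left, 4 -> right, 5 wraps to the top.
Fold 1 and 6 up from 3: 1 -> back, 6 -> front.
Opposite pairs are therefore: (1, 6), (2, 4), (3, 5).
Face 2 is opposite face 4.
face 4


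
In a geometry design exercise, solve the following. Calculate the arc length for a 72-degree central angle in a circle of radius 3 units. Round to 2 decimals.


Shape: circular arc
Radius r = 3 units, Angle = 72 degrees
Formula: L = (angle/360) * 2 * pi * r
2 * pi * r = 6 * pi
L = (72/360) * 6 * pi
L = 1.2 * pi
L = 3.77
3.77 units


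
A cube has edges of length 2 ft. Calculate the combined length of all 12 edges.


Shape: cube
Side s = 2 ft
A cube has 12 edges, all equal.
Formula: total edge length = 12 * s
Total = 12 * 2
Total = 24
24 ft


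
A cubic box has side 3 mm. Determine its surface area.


Shape: cube
Side s = 3 mm
A cube has 6 square faces.
Formula: SA = 6 * s^2
s^2 = 9
SA = 6 * 9
SA = 54
54 mm^2


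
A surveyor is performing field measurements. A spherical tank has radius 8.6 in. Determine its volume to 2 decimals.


Shape: sphere
Radius r = 8.6 in
Formula: V = (4/3) * pi * r^3
r^3 = 636.056
(4/3) * 636.056 = 848.074667
V = 848.074667 * pi
V = 2664.31
2664.31 in^3


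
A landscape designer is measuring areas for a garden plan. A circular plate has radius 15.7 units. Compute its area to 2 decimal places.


Shape: circle
Radius r = 15.7 units
Formula: A = pi * r^2
r^2 = 15.7^2 = 246.49
A = pi * 246.49
A = 774.37
774.37 units^2


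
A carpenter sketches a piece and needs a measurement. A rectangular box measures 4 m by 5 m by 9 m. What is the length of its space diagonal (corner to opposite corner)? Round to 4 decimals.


Shape: rectangular box (space diagonal)
l = 4 m, w = 5 m, h = 9 m
Visualize: the diagonal of the base, then a right triangle with that diagonal and the height.
Formula: d = sqrt(l^2 + w^2 + h^2)
l^2 + w^2 + h^2 = 16 + 25 + 81 = 122
d = sqrt(122)
d = 11.0454
11.0454 m


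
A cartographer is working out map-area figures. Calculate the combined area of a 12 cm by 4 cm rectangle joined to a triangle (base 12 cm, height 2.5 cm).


Composite shape: rectangle + triangle
Rectangle area = 12 * 4 = 48
Triangle area = 0.5 * 12 * 2.5 = 15
Total = 48 + 15
Total = 63
63 cm^2


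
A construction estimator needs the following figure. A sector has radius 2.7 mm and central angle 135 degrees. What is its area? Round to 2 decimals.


Shape: circular sector
Radius r = 2.7 mm, Angle = 135 degrees
Formula: A = (angle/360) * pi * r^2
r^2 = 7.29
Fraction of circle = 135/360
A = (135/360) * pi * 7.29
A = 2.73375 * pi
A = 8.59
8.59 mm^2


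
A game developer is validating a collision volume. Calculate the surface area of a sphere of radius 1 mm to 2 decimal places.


Shape: sphere
Radius r = 1 mm
Formula: SA = 4 * pi * r^2
r^2 = 1
SA = 4 * pi * 1
SA = 4 * pi
SA = 12.57
12.57 mm^2


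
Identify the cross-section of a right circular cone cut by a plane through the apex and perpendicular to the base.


Solid: right circular cone
Cutting plane: through the apex and perpendicular to the base
Visualize the intersection of the plane with the solid's surface.
The boundary of the cut region is a isosceles triangle.
isosceles triangle


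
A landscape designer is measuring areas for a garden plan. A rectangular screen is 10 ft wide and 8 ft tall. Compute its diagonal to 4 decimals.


Shape: rectangle (diagonal via Pythagoras)
Sides: 10 ft and 8 ft
Formula: d = sqrt(l^2 + w^2)
l^2 = 100, w^2 = 64
l^2 + w^2 = 164
d = sqrt(164)
d = 12.8062
12.8062 ft


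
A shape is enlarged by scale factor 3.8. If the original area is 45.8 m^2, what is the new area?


Linear scale factor k = 3.8
Original area = 45.8 m^2
Rule: under a linear scaling by k, areas scale by k^2.
k^2 = 3.8^2 = 14.44
New area = 45.8 * 14.44
New area = 661.352
661.352 m^2


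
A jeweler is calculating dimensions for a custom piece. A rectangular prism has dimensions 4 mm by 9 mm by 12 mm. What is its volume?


Shape: rectangular prism
l = 4 mm, w = 9 mm, h = 12 mm
Formula: V = l * w * h
V = 4 * 9 * 12
V = 36 * 12
V = 432
432 mm^3


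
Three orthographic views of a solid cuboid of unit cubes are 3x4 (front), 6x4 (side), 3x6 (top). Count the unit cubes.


Orthographic views of a solid rectangular block:
Front view 3 x 4 -> length = 3, height = 4
Side view 6 x 4 -> width = 6, height = 4 (consistent)
Top view 3 x 6 -> confirms length = 3, width = 6
The block is 3 x 6 x 4.
Total unit cubes = 3 * 6 * 4 = 72
72 unit cubes


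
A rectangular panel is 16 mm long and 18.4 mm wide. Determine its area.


Shape: rectangle
Length l = 16 mm, Width w = 18.4 mm
Formula: A = l * w
A = 16 * 18.4
A = 294.4
294.4 mm^2


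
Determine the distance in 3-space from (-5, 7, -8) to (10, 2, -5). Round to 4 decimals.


3D distance between two points
P1 = (-5, 7, -8), P2 = (10, 2, -5)
Formula: d = sqrt((x2-x1)^2 + (y2-y1)^2 + (z2-z1)^2)
dx = 10 - -5 = 15
dy = 2 - 7 = -5
dz = -5 - -8 = 3
dx^2 + dy^2 + dz^2 = 225 + 25 + 9 = 259
d = sqrt(259)
d = 16.0935
16.0935 units


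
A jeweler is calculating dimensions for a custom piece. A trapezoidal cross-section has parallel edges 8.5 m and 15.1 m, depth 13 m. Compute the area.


Shape: trapezoid
Parallel sides a = 8.5 m, b = 15.1 m; Height h = 13 m
Formula: A = (a + b) * h / 2
a + b = 8.5 + 15.1 = 23.6
A = 23.6 * 13 / 2
A = 306.8 / 2
A = 153.4
153.4 m^2


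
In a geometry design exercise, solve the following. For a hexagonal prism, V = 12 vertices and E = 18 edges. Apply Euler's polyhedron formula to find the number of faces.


Polyhedron: hexagonal prism
Euler's formula for convex polyhedra: V - E + F = 2
Given: V = 12 vertices and E = 18 edges
Solve for F:
F = 2 + E - V = 2 + 18 - 12 = 8
8 faces


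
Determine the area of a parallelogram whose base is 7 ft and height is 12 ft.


Shape: parallelogram
Base b = 7 ft, Height h = 12 ft
Formula: A = b * h
A = 7 * 12
A = 84
84 ft^2


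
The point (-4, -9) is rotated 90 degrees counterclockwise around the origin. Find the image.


Transformation: rotation about the origin
Original point: (-4, -9)
Rule for 90 deg counterclockwise: (x, y) -> (-y, x)
Apply: (-4, -9) -> (9, -4)
(9, -4)


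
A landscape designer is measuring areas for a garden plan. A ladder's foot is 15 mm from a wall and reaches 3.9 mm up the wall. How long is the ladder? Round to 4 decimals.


Shape: right triangle
Legs a = 15 mm, b = 3.9 mm
Formula: c = sqrt(a^2 + b^2)
a^2 = 225, b^2 = 15.21
a^2 + b^2 = 240.21
c = sqrt(240.21)
c = 15.4987
15.4987 mm


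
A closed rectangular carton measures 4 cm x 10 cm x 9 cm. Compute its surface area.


Shape: rectangular prism
l = 4 cm, w = 10 cm, h = 9 cm
Formula: SA = 2(lw + lh + wh)
lw = 40, lh = 36, wh = 90
lw + lh + wh = 166
SA = 2 * 166
SA = 332
332 cm^2


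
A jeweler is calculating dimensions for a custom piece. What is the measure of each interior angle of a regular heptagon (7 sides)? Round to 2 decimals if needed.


Shape: regular heptagon (7 sides)
Formula: interior angle = (n - 2) * 180 / n
(n - 2) = 5
(n - 2) * 180 = 900
angle = 900 / 7
angle = 128.57
128.57 degrees


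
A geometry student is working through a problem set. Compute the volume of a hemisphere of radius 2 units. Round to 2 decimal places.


Shape: hemisphere (half of a sphere)
Radius r = 2 units
Formula: V = (1/2) * (4/3) * pi * r^3 = (2/3) * pi * r^3
r^3 = 8
(2/3) * 8 = 5.333333
V = 5.333333 * pi
V = 16.76
16.76 units^3


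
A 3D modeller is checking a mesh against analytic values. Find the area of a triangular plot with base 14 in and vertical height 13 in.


Shape: triangle
Base b = 14 in, Height h = 13 in
Formula: A = (1/2) * b * h
A = 0.5 * 14 * 13
A = 0.5 * 182
A = 91
91 in^2


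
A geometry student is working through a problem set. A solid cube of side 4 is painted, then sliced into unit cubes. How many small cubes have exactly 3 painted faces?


Large cube: 4 x 4 x 4, cut into unit cubes.
Cubes with 3 painted faces are at the corners. A cube always has 8 corners.
Count = 8
8 unit cubes


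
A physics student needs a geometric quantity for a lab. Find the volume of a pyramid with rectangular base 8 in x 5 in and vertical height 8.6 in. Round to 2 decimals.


Shape: rectangular pyramid
Base: 8 in x 5 in, Height h = 8.6 in
Formula: V = (1/3) * base_area * h
base_area = 8 * 5 = 40
base_area * h = 40 * 8.6 = 344
V = 344 / 3
V = 114.67
114.67 in^3


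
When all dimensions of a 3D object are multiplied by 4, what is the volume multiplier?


Linear scale factor k = 4
Rule: under a linear scaling by k, volumes scale by k^3.
k^3 = 4 * 4 * 4
k^3 = 16 * 4
k^3 = 64
Volume scales by a factor of 64.
64 (dimensionless)


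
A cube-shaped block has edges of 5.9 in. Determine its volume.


Shape: cube
Side s = 5.9 in
Formula: V = s^3
V = 5.9 * 5.9 * 5.9
V = 34.81 * 5.9
V = 205.379
205.379 in^3


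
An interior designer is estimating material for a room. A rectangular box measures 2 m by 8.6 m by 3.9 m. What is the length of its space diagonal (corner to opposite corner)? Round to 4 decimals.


Shape: rectangular box (space diagonal)
l = 2 m, w = 8.6 m, h = 3.9 m
Visualize: the diagonal of the base, then a right triangle with that diagonal and the height.
Formula: d = sqrt(l^2 + w^2 + h^2)
l^2 + w^2 + h^2 = 4 + 73.96 + 15.21 = 93.17
d = sqrt(93.17)
d = 9.6525
9.6525 m


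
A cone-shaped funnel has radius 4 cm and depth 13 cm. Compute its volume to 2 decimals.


Shape: cone
Radius r = 4 cm, Height h = 13 cm
Formula: V = (1/3) * pi * r^2 * h
r^2 = 16
pi * r^2 * h = pi * 16 * 13 = 208 * pi
V = 208 * pi / 3
V = 217.82
217.82 cm^3


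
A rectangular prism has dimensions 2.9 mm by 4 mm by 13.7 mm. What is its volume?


Shape: rectangular prism
l = 2.9 mm, w = 4 mm, h = 13.7 mm
Formula: V = l * w * h
V = 2.9 * 4 * 13.7
V = 11.6 * 13.7
V = 158.92
158.92 mm^3


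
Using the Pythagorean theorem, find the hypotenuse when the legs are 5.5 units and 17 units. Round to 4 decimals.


Shape: right triangle
Legs a = 5.5 units, b = 17 units
Formula: c = sqrt(a^2 + b^2)
a^2 = 30.25, b^2 = 289
a^2 + b^2 = 319.25
c = sqrt(319.25)
c = 17.8676
17.8676 units


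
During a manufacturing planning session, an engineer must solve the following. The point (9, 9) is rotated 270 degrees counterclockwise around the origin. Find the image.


Transformation: rotation about the origin
Original point: (9, 9)
Rule for 270 deg counterclockwise: (x, y) -> (y, -x)
Apply: (9, 9) -> (9, -9)
(9, -9)


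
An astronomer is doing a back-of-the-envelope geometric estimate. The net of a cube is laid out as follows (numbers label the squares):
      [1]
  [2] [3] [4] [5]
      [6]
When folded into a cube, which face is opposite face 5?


Net: cross layout. Take square 3 as the base (bottom).
Fold the four squares in the horizontal row up around 3: 2 -> left, 4 -> right, 5 wraps to the top.
Fold 1 and 6 up from 3: 1 -> back, 6 -> front.
Opposite pairs are therefore: (1, 6), (2, 4), (3, 5).
Face 5 is opposite face 3.
face 3


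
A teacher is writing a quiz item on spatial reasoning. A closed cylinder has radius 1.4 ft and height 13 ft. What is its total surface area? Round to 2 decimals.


Shape: closed cylinder
Radius r = 1.4 ft, Height h = 13 ft
Formula: SA = 2*pi*r^2 + 2*pi*r*h = 2*pi*r*(r + h)
r + h = 14.4
2 * r * (r + h) = 2 * 1.4 * 14.4 = 40.32
SA = 40.32 * pi
SA = 126.67
126.67 ft^2


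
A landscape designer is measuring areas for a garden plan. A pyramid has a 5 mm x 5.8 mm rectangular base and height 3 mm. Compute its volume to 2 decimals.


Shape: rectangular pyramid
Base: 5 mm x 5.8 mm, Height h = 3 mm
Formula: V = (1/3) * base_area * h
base_area = 5 * 5.8 = 29
base_area * h = 29 * 3 = 87
V = 87 / 3
V = 29
29 mm^3


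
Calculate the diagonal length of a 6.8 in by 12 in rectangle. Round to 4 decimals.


Shape: rectangle (diagonal via Pythagoras)
Sides: 6.8 in and 12 in
Formula: d = sqrt(l^2 + w^2)
l^2 = 46.24, w^2 = 144
l^2 + w^2 = 190.24
d = sqrt(190.24)
d = 13.7928
13.7928 in


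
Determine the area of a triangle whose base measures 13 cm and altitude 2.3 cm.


Shape: triangle
Base b = 13 cm, Height h = 2.3 cm
Formula: A = (1/2) * b * h
A = 0.5 * 13 * 2.3
A = 0.5 * 29.9
A = 14.95
14.95 cm^2


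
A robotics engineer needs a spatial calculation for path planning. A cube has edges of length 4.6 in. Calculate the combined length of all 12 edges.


Shape: cube
Side s = 4.6 in
A cube has 12 edges, all equal.
Formula: total edge length = 12 * s
Total = 12 * 4.6
Total = 55.2
55.2 in


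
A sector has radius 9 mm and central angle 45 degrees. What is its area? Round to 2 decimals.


Shape: circular sector
Radius r = 9 mm, Angle = 45 degrees
Formula: A = (angle/360) * pi * r^2
r^2 = 81
Fraction of circle = 45/360
A = (45/360) * pi * 81
A = 10.125 * pi
A = 31.81
31.81 mm^2


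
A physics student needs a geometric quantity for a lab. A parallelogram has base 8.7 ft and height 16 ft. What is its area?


Shape: parallelogram
Base b = 8.7 ft, Height h = 16 ft
Formula: A = b * h
A = 8.7 * 16
A = 139.2
139.2 ft^2


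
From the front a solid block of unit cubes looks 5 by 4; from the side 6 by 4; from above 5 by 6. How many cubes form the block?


Orthographic views of a solid rectangular block:
Front view 5 x 4 -> length = 5, height = 4
Side view 6 x 4 -> width = 6, height = 4 (consistent)
Top view 5 x 6 -> confirms length = 5, width = 6
The block is 5 x 6 x 4.
Total unit cubes = 5 * 6 * 4 = 120
120 unit cubes


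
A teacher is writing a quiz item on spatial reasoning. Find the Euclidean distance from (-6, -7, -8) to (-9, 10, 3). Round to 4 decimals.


3D distance between two points
P1 = (-6, -7, -8), P2 = (-9, 10, 3)
Formula: d = sqrt((x2-x1)^2 + (y2-y1)^2 + (z2-z1)^2)
dx = -9 - -6 = -3
dy = 10 - -7 = 17
dz = 3 - -8 = 11
dx^2 + dy^2 + dz^2 = 9 + 289 + 121 = 419
d = sqrt(419)
d = 20.4695
20.4695 units


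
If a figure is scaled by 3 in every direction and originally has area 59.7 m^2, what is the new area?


Linear scale factor k = 3
Original area = 59.7 m^2
Rule: under a linear scaling by k, areas scale by k^2.
k^2 = 3^2 = 9
New area = 59.7 * 9
New area = 537.3
537.3 m^2


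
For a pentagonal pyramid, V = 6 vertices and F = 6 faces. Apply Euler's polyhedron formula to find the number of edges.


Polyhedron: pentagonal pyramid
Euler's formula for convex polyhedra: V - E + F = 2
Given: V = 6 vertices and F = 6 faces
Solve for E:
E = V + F - 2 = 6 + 6 - 2 = 10
10 edges


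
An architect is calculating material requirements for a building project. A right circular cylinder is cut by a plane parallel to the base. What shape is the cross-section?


Solid: right circular cylinder
Cutting plane: parallel to the base
Visualize the intersection of the plane with the solid's surface.
The boundary of the cut region is a circle.
circle


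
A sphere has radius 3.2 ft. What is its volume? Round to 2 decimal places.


Shape: sphere
Radius r = 3.2 ft
Formula: V = (4/3) * pi * r^3
r^3 = 32.768
(4/3) * 32.768 = 43.690667
V = 43.690667 * pi
V = 137.26
137.26 ft^3


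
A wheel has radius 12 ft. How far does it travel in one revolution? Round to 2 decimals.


Shape: circle
Radius r = 12 ft
Formula: C = 2 * pi * r
C = 2 * pi * 12
C = 24 * pi
C = 75.4
75.4 ft


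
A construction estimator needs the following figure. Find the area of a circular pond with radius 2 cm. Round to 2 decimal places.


Shape: circle
Radius r = 2 cm
Formula: A = pi * r^2
r^2 = 2^2 = 4
A = pi * 4
A = 12.57
12.57 cm^2


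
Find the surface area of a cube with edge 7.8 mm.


Shape: cube
Side s = 7.8 mm
A cube has 6 square faces.
Formula: SA = 6 * s^2
s^2 = 60.84
SA = 6 * 60.84
SA = 365.04
365.04 mm^2


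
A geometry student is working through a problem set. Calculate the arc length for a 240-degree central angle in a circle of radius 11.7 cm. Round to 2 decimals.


Shape: circular arc
Radius r = 11.7 cm, Angle = 240 degrees
Formula: L = (angle/360) * 2 * pi * r
2 * pi * r = 23.4 * pi
L = (240/360) * 23.4 * pi
L = 15.6 * pi
L = 49.01
49.01 cm
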